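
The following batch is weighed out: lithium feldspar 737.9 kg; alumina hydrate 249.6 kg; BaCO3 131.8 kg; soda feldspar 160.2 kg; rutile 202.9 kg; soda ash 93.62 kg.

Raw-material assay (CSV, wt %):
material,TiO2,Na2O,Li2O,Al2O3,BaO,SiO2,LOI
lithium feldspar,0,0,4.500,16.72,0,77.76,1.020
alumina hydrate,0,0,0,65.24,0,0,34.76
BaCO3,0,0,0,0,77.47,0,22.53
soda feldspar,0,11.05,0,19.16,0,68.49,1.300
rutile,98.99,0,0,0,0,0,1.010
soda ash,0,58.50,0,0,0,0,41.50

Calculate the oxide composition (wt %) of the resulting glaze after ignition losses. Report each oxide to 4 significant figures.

The working math carries full precision in every operation; values along the way appear rounded to four significant digits alongside each step. A single rounding completes each reported value; all derived quantities (the totals, LOI, glass mass, six oxide percentages, the yield) are re-derived in full float precision from the weighed amounts at 1409 kg of glass, as set out in the question or the answer.
Oxide-by-oxide delivered mass:
  TiO2: 202.9·0.9899 = 200.9 kg
  Na2O: 160.2·0.1105 + 93.62·0.5850 = 72.47 kg
  Li2O: 737.9·0.04500 = 33.21 kg
  Al2O3: 737.9·0.1672 + 249.6·0.6524 + 160.2·0.1916 = 316.9 kg
  BaO: 131.8·0.7747 = 102.1 kg
  SiO2: 737.9·0.7776 + 160.2·0.6849 = 683.5 kg
LOI: 737.9·0.01020 + 249.6·0.3476 + 131.8·0.2253 + 160.2·0.01300 + 202.9·0.01010 + 93.62·0.4150 = 167.0 kg
batch − LOI leaves glass = 1576 − 167.0 = 1409 kg (consistent with Σ oxide mass)
oxide / glass × 100 gives the wt %

Glass mass = 1409 kg (batch 1576 − LOI 167.0).
Composition: TiO2 14.25%, Na2O 5.143%, Li2O 2.357%, Al2O3 22.49%, BaO 7.246%, SiO2 48.51%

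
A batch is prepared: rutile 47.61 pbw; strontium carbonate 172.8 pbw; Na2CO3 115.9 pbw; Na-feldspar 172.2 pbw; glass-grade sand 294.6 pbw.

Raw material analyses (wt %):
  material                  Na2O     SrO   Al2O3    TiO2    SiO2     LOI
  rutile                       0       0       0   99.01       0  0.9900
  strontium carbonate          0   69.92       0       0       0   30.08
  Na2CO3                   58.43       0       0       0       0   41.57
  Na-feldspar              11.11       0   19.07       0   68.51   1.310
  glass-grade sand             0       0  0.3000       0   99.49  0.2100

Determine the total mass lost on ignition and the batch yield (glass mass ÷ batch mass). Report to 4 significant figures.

Mid-chain values are shown rounded to 4 significant digits as written — each numeric step runs at full float precision at every stage. Exactly one rounding goes into each reported result — the derived quantities are computed in full float precision (five oxide percentages, LOI, net glass mass, yield, totals) starting from the weights on 699.6 pbw of glass, as given in either problem or answer.
Ignition loss by material:
  rutile: 47.61 × 0.009900 = 0.4713 pbw
  strontium carbonate: 172.8 × 0.3008 = 51.98 pbw
  Na2CO3: 115.9 × 0.4157 = 48.18 pbw
  Na-feldspar: 172.2 × 0.01310 = 2.256 pbw
  glass-grade sand: 294.6 × 0.002100 = 0.6187 pbw
Total LOI = 103.5 pbw
Glass = batch − LOI = 803.1 − 103.5 = 699.6 pbw

LOI loss = 103.5 pbw; glass = 699.6 pbw; yield = 87.11%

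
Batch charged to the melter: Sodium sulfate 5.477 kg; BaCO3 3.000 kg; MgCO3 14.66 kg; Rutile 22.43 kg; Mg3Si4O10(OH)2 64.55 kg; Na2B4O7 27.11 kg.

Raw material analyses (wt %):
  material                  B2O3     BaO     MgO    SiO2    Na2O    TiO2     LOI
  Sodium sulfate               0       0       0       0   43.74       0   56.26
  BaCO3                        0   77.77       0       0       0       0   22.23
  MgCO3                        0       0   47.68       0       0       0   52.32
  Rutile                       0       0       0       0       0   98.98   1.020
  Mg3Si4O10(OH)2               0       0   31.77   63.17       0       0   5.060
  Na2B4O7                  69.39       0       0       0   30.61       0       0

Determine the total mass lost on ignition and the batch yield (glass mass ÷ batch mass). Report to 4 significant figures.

LOI loss = 14.91 kg; glass = 122.3 kg; yield = 89.13%

The intermediate values are printed rounded off to 4 significant digits between the steps; every computation maintains full float precision all the way through; each reported result is rounded a single time; derived quantities are recomputed at full precision (yield, the six compositions, LOI, glass mass, totals) from the batch weights on 122.3 kg of glass as given in question or answer.
Material-by-material LOI:
  Sodium sulfate: 5.477 × 0.5626 = 3.081 kg
  BaCO3: 3.000 × 0.2223 = 0.6669 kg
  MgCO3: 14.66 × 0.5232 = 7.670 kg
  Rutile: 22.43 × 0.01020 = 0.2288 kg
  Mg3Si4O10(OH)2: 64.55 × 0.05060 = 3.266 kg
  Na2B4O7: 27.11 × 0 = 0 kg
Total LOI = 14.91 kg
Glass = batch − LOI = 137.2 − 14.91 = 122.3 kg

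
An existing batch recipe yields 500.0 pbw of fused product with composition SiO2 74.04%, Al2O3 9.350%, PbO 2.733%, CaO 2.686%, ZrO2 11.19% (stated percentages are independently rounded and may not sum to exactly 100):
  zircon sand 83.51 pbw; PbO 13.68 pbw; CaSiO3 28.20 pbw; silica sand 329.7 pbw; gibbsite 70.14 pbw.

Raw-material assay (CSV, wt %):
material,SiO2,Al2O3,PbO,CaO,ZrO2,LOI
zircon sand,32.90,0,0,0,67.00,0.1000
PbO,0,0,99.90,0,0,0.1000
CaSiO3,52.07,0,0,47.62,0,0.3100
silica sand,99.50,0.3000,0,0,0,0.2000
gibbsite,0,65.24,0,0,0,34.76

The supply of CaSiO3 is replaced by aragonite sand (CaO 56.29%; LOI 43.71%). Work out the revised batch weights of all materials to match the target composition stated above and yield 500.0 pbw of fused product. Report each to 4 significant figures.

Revised batch per 500.0 pbw fused product:
  zircon sand: 83.51 pbw
  PbO: 13.68 pbw
  aragonite sand: 23.86 pbw
  silica sand: 344.4 pbw
  gibbsite: 70.07 pbw
Total batch = 535.5 pbw; LOI loss = 35.57 pbw

Mid-chain values are printed with 4-significant-digit rounding alongside each step; the working math maintains full float precision all the way through. A single rounding produces every reported result; all derived quantities are carried starting from the weights for 500.0 pbw of glass at full precision (LOI, glass mass, the totals, the yield, five oxide percentages) precisely as stated by the question or the answer.
Per-oxide target masses for 500.0 pbw fused product:
  SiO2: 74.04% × 500.0 = 370.2 pbw
  Al2O3: 9.350% × 500.0 = 46.75 pbw
  PbO: 2.733% × 500.0 = 13.66 pbw
  CaO: 2.686% × 500.0 = 13.43 pbw
  ZrO2: 11.19% × 500.0 = 55.95 pbw
Balance tally, oxide-wise, applying the batch weights above, versus the basis set out (sums match the target masses within answer rounding):
  SiO2: 83.51·0.3290 + 344.4·0.9950 = 370.2 pbw (target 370.2 pbw)
  Al2O3: 344.4·0.003000 + 70.07·0.6524 = 46.75 pbw (target 46.75 pbw)
  PbO: 13.68·0.9990 = 13.67 pbw (target 13.66 pbw)
  CaO: 23.86·0.5629 = 13.43 pbw (target 13.43 pbw)
  ZrO2: 83.51·0.6700 = 55.95 pbw (target 55.95 pbw)
The glass-mass cross-check: whole batch net of LOI = 499.9 pbw (the targets, summed, come to 500.0 pbw; with the basis standing at 500.0 pbw — a pure rounding effect).
Batch total: Σ batch = 535.5 pbw; Σ batch·LOI gives LOI loss = 35.57 pbw; as yield: glass ÷ batch → 93.36%.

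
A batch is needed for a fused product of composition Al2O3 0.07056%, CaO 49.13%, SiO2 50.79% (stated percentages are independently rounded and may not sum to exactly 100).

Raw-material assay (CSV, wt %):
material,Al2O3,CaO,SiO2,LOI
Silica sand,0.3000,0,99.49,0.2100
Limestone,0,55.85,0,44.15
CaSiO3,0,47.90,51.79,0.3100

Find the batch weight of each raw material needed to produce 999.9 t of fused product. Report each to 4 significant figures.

All internal work carries exact precision through every step. Working values appear, with 4-significant-digit rounding, when written out — every reported number sees exactly one rounding; the derived quantities are rebuilt starting from the weights per 999.9 t of glass in full float precision (the totals, glass mass, LOI, three oxide percentages, yield), as they appear in the question or the answer.
Target masses of each oxide per 999.9 t fused product:
  Al2O3: 0.07056% × 999.9 = 0.7055 t
  CaO: 49.13% × 999.9 = 491.3 t
  SiO2: 50.79% × 999.9 = 507.8 t
Sums-versus-targets review given the weights on record, at the basis given (oxide sums agree with the targets inside rounding margins):
  Al2O3: 235.2·0.003000 = 0.7056 t (target 0.7055 t)
  CaO: 426.1·0.5585 + 528.8·0.4790 = 491.3 t (target 491.3 t)
  SiO2: 235.2·0.9949 + 528.8·0.5179 = 507.9 t (target 507.8 t)
Glass-mass bookkeeping: batch Σ − ignition loss = 999.8 t (the targets, summed, come to 999.8 t; versus the stated basis of 999.9 t — a pure rounding effect).
Whole-batch sum: Σ batch = 1190 t; the LOI term Σ batch·LOI equals 190.3 t; yield: glass divided by total = 84.01%.

Batch per 999.9 t fused product:
  Silica sand: 235.2 t
  Limestone: 426.1 t
  CaSiO3: 528.8 t
Total batch = 1190 t; LOI loss = 190.3 t; yield = 84.01%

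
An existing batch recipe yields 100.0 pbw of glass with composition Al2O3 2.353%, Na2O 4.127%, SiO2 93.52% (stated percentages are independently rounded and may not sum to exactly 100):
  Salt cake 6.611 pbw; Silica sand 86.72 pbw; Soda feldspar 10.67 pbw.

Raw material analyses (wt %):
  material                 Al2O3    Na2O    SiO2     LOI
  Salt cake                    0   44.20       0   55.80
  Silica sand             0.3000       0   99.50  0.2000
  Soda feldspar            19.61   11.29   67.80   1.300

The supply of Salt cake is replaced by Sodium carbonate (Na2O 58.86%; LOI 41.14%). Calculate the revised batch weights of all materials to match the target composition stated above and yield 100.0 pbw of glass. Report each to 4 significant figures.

Revised batch per 100.0 pbw glass:
  Sodium carbonate: 4.964 pbw
  Silica sand: 86.72 pbw
  Soda feldspar: 10.67 pbw
Total batch = 102.4 pbw; LOI loss = 2.354 pbw

Working values appear, rounded to four significant digits, within the worked lines; each numeric step holds full precision throughout; each reported figure includes exactly one rounding — derived quantities, including glass mass, three oxide percentages, the yield, LOI, the totals, are carried from the batch weights per 100.0 pbw of glass at full float precision, as quoted within the problem or the answer.
The oxide mass targets at 100.0 pbw glass:
  Al2O3: 2.353% × 100.0 = 2.353 pbw
  Na2O: 4.127% × 100.0 = 4.127 pbw
  SiO2: 93.52% × 100.0 = 93.52 pbw
A balance pass over the oxides, on the weights just shown, per the basis as stated (oxide sums agree with the targets modulo rounding of the values):
  Al2O3: 86.72·0.003000 + 10.67·0.1961 = 2.353 pbw (target 2.353 pbw)
  Na2O: 4.964·0.5886 + 10.67·0.1129 = 4.126 pbw (target 4.127 pbw)
  SiO2: 86.72·0.9950 + 10.67·0.6780 = 93.52 pbw (target 93.52 pbw)
Mass balance on the glass: total charge less LOI = 100.0 pbw (targets for the oxides total 100.0 pbw; versus the stated basis of 100.0 pbw — rounding explains the deltas).
Batch total: Σ batch = 102.4 pbw; Σ batch·LOI gives LOI loss = 2.354 pbw; glass ÷ batch gives a yield of 97.70%.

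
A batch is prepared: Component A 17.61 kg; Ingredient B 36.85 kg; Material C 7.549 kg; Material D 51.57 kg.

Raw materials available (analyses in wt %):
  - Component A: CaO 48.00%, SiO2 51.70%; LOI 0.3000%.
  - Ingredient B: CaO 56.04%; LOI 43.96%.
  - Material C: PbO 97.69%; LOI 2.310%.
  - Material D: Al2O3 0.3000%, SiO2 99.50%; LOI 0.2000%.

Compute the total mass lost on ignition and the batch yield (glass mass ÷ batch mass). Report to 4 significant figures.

All internal work holds exact precision at each step. In-progress results are printed rounded to 4 significant digits in the working. Every reported result takes a single rounding. Derived quantities (the yield, glass mass, four oxide percentages, the totals, LOI) are computed in full precision from the weighed amounts at 97.05 kg of glass as given in problem or answer.
Per-material ignition loss:
  Component A: 17.61 × 0.003000 = 0.05283 kg
  Ingredient B: 36.85 × 0.4396 = 16.20 kg
  Material C: 7.549 × 0.02310 = 0.1744 kg
  Material D: 51.57 × 0.002000 = 0.1031 kg
Total LOI = 16.53 kg
Glass = batch − LOI = 113.6 − 16.53 = 97.05 kg

LOI loss = 16.53 kg; glass = 97.05 kg; yield = 85.45%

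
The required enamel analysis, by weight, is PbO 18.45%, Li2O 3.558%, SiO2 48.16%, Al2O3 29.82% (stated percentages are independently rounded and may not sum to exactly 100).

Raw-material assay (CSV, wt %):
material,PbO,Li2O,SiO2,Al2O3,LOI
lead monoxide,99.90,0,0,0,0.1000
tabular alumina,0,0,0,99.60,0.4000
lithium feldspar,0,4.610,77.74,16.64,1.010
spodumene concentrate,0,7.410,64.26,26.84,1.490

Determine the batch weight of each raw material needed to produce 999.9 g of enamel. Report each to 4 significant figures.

Intermediates appear (rounded to 4 significant figures) alongside each step; every computation carries full precision at each step — exactly one rounding is applied to each reported result. The derived quantities, including yield, net glass mass, ignition loss, totals, four oxide percentages, are computed from the weighed amounts per 999.9 g of glass in full float precision, as written in problem or answer.
Target masses of each oxide per 999.9 g enamel:
  PbO: 18.45% × 999.9 = 184.5 g
  Li2O: 3.558% × 999.9 = 35.58 g
  SiO2: 48.16% × 999.9 = 481.6 g
  Al2O3: 29.82% × 999.9 = 298.2 g
Mass-balance tally per oxide on the weights just shown, under the basis named above (delivered sums recover each target net of answer rounding effects):
  PbO: 184.7·0.9990 = 184.5 g (target 184.5 g)
  Li2O: 458.2·0.04610 + 195.0·0.07410 = 35.57 g (target 35.58 g)
  SiO2: 458.2·0.7774 + 195.0·0.6426 = 481.5 g (target 481.6 g)
  Al2O3: 170.3·0.9960 + 458.2·0.1664 + 195.0·0.2684 = 298.2 g (target 298.2 g)
Glass-mass closure: net batch after ignition = 999.8 g (the Σ of target masses is 999.8 g; against the stated basis, 999.9 g — rounding explains the deltas).
Adding the batch up: Σ batch = 1008 g; the LOI term Σ batch·LOI equals 8.399 g; the yield ratio, glass ÷ batch: 99.17%.

Batch per 999.9 g enamel:
  lead monoxide: 184.7 g
  tabular alumina: 170.3 g
  lithium feldspar: 458.2 g
  spodumene concentrate: 195.0 g
Total batch = 1008 g; LOI loss = 8.399 g; yield = 99.17%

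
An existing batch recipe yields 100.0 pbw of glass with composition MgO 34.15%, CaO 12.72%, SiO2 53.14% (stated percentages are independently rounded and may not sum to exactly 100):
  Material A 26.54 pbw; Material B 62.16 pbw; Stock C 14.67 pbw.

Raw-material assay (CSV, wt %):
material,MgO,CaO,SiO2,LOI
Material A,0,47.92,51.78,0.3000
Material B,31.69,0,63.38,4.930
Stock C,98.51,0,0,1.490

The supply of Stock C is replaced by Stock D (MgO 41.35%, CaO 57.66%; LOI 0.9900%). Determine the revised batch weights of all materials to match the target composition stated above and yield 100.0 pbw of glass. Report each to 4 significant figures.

Revised batch per 100.0 pbw glass:
  Material A: 2.559 pbw
  Material B: 81.75 pbw
  Stock D: 19.93 pbw
Total batch = 104.2 pbw; LOI loss = 4.235 pbw

Each numeric step maintains full precision at every stage; the intermediate values are displayed (rounded to 4 significant digits) as written. Every reported figure carries a single rounding; all derived quantities (the three compositions, the yield, totals, net glass mass, LOI) are recomputed from the batch weights per 100.0 pbw of glass at full precision, as given in the question or the answer.
Per-oxide target masses for 100.0 pbw glass:
  MgO: 34.15% × 100.0 = 34.15 pbw
  CaO: 12.72% × 100.0 = 12.72 pbw
  SiO2: 53.14% × 100.0 = 53.14 pbw
Balance tally, oxide-wise, from the weights as reported, for the quoted basis mass (each sum matches its target mass given rounding of the digits):
  MgO: 81.75·0.3169 + 19.93·0.4135 = 34.15 pbw (target 34.15 pbw)
  CaO: 2.559·0.4792 + 19.93·0.5766 = 12.72 pbw (target 12.72 pbw)
  SiO2: 2.559·0.5178 + 81.75·0.6338 = 53.14 pbw (target 53.14 pbw)
Consistency of the glass mass: the batch minus its LOI: 100.0 pbw (the Σ of target masses is 100.0 pbw; with the basis standing at 100.0 pbw — gaps are rounding artifacts).
Batch total: Σ batch = 104.2 pbw; loss to ignition Σ batch·LOI = 4.235 pbw; yield = glass ÷ total batch = 95.94%.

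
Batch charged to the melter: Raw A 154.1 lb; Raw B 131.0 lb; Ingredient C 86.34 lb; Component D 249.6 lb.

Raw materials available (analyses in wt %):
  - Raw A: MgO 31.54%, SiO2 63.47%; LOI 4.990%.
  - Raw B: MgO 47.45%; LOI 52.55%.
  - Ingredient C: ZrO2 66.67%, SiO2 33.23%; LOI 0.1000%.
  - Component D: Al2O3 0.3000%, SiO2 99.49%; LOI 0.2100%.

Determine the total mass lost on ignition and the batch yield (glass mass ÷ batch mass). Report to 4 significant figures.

Working values are printed (rounded to 4 significant digits) in the printout; all arithmetic holds full precision in all steps — each reported value sees exactly one rounding. All derived quantities (ignition loss, the totals, yield, four oxide percentages, net glass mass) are computed starting from the weights for 543.9 lb of glass in full precision, exactly as shown in problem or answer.
LOI of each material in turn:
  Raw A: 154.1 × 0.04990 = 7.690 lb
  Raw B: 131.0 × 0.5255 = 68.84 lb
  Ingredient C: 86.34 × 0.001000 = 0.08634 lb
  Component D: 249.6 × 0.002100 = 0.5242 lb
Total LOI = 77.14 lb
Glass = batch − LOI = 621.0 − 77.14 = 543.9 lb

LOI loss = 77.14 lb; glass = 543.9 lb; yield = 87.58%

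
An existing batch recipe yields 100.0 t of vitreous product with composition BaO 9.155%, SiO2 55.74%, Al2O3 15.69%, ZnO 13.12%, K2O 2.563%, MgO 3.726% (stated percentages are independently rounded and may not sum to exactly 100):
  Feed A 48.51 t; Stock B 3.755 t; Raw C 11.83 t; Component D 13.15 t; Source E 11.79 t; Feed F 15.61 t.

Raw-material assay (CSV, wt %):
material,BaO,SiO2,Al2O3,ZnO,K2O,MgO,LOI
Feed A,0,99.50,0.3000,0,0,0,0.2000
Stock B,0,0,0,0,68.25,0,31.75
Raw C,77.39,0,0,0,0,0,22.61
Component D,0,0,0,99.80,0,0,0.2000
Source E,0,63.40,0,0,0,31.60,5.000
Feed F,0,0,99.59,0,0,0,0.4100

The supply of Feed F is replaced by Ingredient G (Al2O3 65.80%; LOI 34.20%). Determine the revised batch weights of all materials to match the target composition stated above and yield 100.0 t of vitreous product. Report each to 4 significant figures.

Values along the way are displayed rounded off to 4 significant figures between the steps. Every computation runs at full float precision through the solve; a single rounding completes each reported value — derived quantities are computed at full float precision (ignition loss, the six compositions, net glass mass, the yield, totals) from the batch weights on 100.0 t of glass precisely as stated by the problem or the answer.
The oxide mass targets at 100.0 t vitreous product:
  BaO: 9.155% × 100.0 = 9.155 t
  SiO2: 55.74% × 100.0 = 55.74 t
  Al2O3: 15.69% × 100.0 = 15.69 t
  ZnO: 13.12% × 100.0 = 13.12 t
  K2O: 2.563% × 100.0 = 2.563 t
  MgO: 3.726% × 100.0 = 3.726 t
A balance pass over the oxides, given the weights on record, for the quoted basis mass (every target is met by its sum given rounding of the digits):
  BaO: 11.83·0.7739 = 9.155 t (target 9.155 t)
  SiO2: 48.51·0.9950 + 11.79·0.6340 = 55.74 t (target 55.74 t)
  Al2O3: 48.51·0.003000 + 23.62·0.6580 = 15.69 t (target 15.69 t)
  ZnO: 13.15·0.9980 = 13.12 t (target 13.12 t)
  K2O: 3.755·0.6825 = 2.563 t (target 2.563 t)
  MgO: 11.79·0.3160 = 3.726 t (target 3.726 t)
Glass-mass closure: batch Σ − ignition loss = 100.0 t (targets for the oxides total 99.99 t; basis as stated: 100.0 t — a pure rounding effect).
Whole-batch sum: Σ batch = 112.7 t; Σ batch·LOI gives LOI loss = 12.66 t; yield = glass ÷ total batch = 88.76%.

Revised batch per 100.0 t vitreous product:
  Feed A: 48.51 t
  Stock B: 3.755 t
  Raw C: 11.83 t
  Component D: 13.15 t
  Source E: 11.79 t
  Ingredient G: 23.62 t
Total batch = 112.7 t; LOI loss = 12.66 t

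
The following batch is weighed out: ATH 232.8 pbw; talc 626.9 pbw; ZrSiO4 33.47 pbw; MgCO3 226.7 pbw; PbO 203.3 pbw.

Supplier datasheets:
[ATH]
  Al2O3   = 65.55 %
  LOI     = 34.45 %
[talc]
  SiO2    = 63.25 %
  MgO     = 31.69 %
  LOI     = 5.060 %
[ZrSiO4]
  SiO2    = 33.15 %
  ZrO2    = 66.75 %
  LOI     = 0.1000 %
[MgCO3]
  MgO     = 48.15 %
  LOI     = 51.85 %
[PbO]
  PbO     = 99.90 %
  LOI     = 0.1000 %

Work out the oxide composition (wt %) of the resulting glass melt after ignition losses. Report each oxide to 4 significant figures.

Rounding to four significant digits governs each mid-chain value as printed; the working math holds full float precision in all steps. Every reported figure undergoes a single rounding. The derived quantities (the five compositions, LOI, yield, the totals, glass mass) are re-derived in exact precision from the batch weights at 1093 pbw of glass, exactly as printed in question or answer.
Per-oxide mass from batch:
  Al2O3: 232.8·0.6555 = 152.6 pbw
  SiO2: 626.9·0.6325 + 33.47·0.3315 = 407.6 pbw
  PbO: 203.3·0.9990 = 203.1 pbw
  MgO: 626.9·0.3169 + 226.7·0.4815 = 307.8 pbw
  ZrO2: 33.47·0.6675 = 22.34 pbw
LOI: 232.8·0.3445 + 626.9·0.05060 + 33.47·0.001000 + 226.7·0.5185 + 203.3·0.001000 = 229.7 pbw
Glass mass = batch − LOI = 1323 − 229.7 = 1093 pbw (the oxide masses sum to this)
percent by weight: oxide/glass ×100

Glass mass = 1093 pbw (batch 1323 − LOI 229.7).
Composition: Al2O3 13.96%, SiO2 37.28%, PbO 18.57%, MgO 28.15%, ZrO2 2.043%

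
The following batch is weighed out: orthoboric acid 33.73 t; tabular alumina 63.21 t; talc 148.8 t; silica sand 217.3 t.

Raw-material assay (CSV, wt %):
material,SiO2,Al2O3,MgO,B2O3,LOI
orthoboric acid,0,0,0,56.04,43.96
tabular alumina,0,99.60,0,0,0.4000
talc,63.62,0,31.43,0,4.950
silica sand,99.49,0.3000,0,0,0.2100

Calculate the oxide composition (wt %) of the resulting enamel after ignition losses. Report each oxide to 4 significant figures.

Working values appear rounded off to 4 significant digits within the worked lines — the working math maintains full precision through the solve — exactly one rounding goes into every reported figure. The derived quantities are recomputed from the weighed amounts for 440.1 t of glass in exact precision (the totals, net glass mass, ignition loss, yield, the four compositions), exactly as printed in the problem or answer text.
Mass of each oxide from the mix:
  SiO2: 148.8·0.6362 + 217.3·0.9949 = 310.9 t
  Al2O3: 63.21·0.9960 + 217.3·0.003000 = 63.61 t
  MgO: 148.8·0.3143 = 46.77 t
  B2O3: 33.73·0.5604 = 18.90 t
LOI: 33.73·0.4396 + 63.21·0.004000 + 148.8·0.04950 + 217.3·0.002100 = 22.90 t
Net of LOI, the glass mass = 463.0 − 22.90 = 440.1 t (the oxide masses sum to this)
wt % = 100 × oxide mass / glass mass

Glass mass = 440.1 t (batch 463.0 − LOI 22.90).
Composition: SiO2 70.63%, Al2O3 14.45%, MgO 10.63%, B2O3 4.295%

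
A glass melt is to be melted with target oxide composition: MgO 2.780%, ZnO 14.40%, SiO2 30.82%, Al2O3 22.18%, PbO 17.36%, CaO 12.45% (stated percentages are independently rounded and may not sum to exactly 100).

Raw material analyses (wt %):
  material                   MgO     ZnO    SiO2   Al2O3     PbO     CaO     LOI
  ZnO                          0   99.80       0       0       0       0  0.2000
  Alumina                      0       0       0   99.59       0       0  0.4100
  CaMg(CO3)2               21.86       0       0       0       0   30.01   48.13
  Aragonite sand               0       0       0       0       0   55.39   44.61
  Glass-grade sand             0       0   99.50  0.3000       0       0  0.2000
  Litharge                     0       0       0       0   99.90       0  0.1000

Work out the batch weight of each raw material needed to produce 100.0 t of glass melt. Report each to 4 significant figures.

In-progress results are shown rounded to four significant figures within the worked lines — all internal work carries exact precision throughout. Exactly one rounding goes into each reported figure. The derived quantities (ignition loss, the yield, totals, six oxide percentages, glass mass) are computed using the weight values on 100.0 t of glass at full float precision as written in the problem or the answer.
Target oxide masses per 100.0 t glass melt:
  MgO: 2.780% × 100.0 = 2.780 t
  ZnO: 14.40% × 100.0 = 14.40 t
  SiO2: 30.82% × 100.0 = 30.82 t
  Al2O3: 22.18% × 100.0 = 22.18 t
  PbO: 17.36% × 100.0 = 17.36 t
  CaO: 12.45% × 100.0 = 12.45 t
Oxide-by-oxide audit given the weights on record, per the basis as stated (each sum matches its target mass inside rounding margins):
  MgO: 12.72·0.2186 = 2.781 t (target 2.780 t)
  ZnO: 14.43·0.9980 = 14.40 t (target 14.40 t)
  SiO2: 30.97·0.9950 = 30.82 t (target 30.82 t)
  Al2O3: 22.18·0.9959 + 30.97·0.003000 = 22.18 t (target 22.18 t)
  PbO: 17.38·0.9990 = 17.36 t (target 17.36 t)
  CaO: 12.72·0.3001 + 15.59·0.5539 = 12.45 t (target 12.45 t)
Glass-mass bookkeeping: batch Σ − ignition loss = 99.99 t (summing oxide targets gives 99.99 t; basis as stated: 100.0 t — deltas are rounding alone).
Total batch = Σ batch = 113.3 t; ignition loss, Σ(batch × LOI) = 13.28 t; glass ÷ batch gives a yield of 88.28%.

Batch per 100.0 t glass melt:
  ZnO: 14.43 t
  Alumina: 22.18 t
  CaMg(CO3)2: 12.72 t
  Aragonite sand: 15.59 t
  Glass-grade sand: 30.97 t
  Litharge: 17.38 t
Total batch = 113.3 t; LOI loss = 13.28 t; yield = 88.28%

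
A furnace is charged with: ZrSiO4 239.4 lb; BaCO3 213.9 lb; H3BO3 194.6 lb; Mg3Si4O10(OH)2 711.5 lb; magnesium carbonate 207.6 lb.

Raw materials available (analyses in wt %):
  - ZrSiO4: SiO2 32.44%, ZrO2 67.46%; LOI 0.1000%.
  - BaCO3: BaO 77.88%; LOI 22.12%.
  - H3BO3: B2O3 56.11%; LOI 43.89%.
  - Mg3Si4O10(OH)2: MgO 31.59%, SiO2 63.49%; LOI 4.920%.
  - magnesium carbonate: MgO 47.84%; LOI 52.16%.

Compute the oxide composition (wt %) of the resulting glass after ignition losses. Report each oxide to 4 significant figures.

Intermediates are shown rounded off to 4 significant figures between the steps — all internal work holds exact precision at each step — each reported number carries a single rounding — derived quantities are rebuilt at exact precision (LOI, net glass mass, the yield, totals, the five compositions) starting from the weights per 1291 lb of glass, as quoted within the problem or answer text.
Mass of each oxide from the mix:
  BaO: 213.9·0.7788 = 166.6 lb
  MgO: 711.5·0.3159 + 207.6·0.4784 = 324.1 lb
  SiO2: 239.4·0.3244 + 711.5·0.6349 = 529.4 lb
  ZrO2: 239.4·0.6746 = 161.5 lb
  B2O3: 194.6·0.5611 = 109.2 lb
LOI: 239.4·0.001000 + 213.9·0.2212 + 194.6·0.4389 + 711.5·0.04920 + 207.6·0.5216 = 276.3 lb
The glass mass, total less LOI, = 1567 − 276.3 = 1291 lb (= Σ oxide masses)
percent share: oxide ÷ glass, ×100

Glass mass = 1291 lb (batch 1567 − LOI 276.3).
Composition: BaO 12.91%, MgO 25.11%, SiO2 41.01%, ZrO2 12.51%, B2O3 8.459%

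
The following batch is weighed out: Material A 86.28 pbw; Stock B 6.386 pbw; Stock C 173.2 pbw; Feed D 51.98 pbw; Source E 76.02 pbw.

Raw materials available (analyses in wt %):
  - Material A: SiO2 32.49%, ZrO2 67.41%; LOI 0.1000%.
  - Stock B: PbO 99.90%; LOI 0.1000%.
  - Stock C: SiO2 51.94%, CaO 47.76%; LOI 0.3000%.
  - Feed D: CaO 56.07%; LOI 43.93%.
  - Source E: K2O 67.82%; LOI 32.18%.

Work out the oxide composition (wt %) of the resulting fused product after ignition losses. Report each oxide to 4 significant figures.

Glass mass = 346.0 pbw (batch 393.9 − LOI 47.91).
Composition: SiO2 34.11%, ZrO2 16.81%, K2O 14.90%, PbO 1.844%, CaO 32.34%

The working math runs at exact precision end to end — working values are displayed, with 4-significant-digit rounding, across the worked steps; each reported result is rounded once only. All derived quantities are carried at full float precision (the five compositions, ignition loss, the yield, totals, net glass mass) from the weighed amounts on 346.0 pbw of glass, exactly as shown in the question or the answer.
Mass of each oxide from the mix:
  SiO2: 86.28·0.3249 + 173.2·0.5194 = 118.0 pbw
  ZrO2: 86.28·0.6741 = 58.16 pbw
  K2O: 76.02·0.6782 = 51.56 pbw
  PbO: 6.386·0.9990 = 6.380 pbw
  CaO: 173.2·0.4776 + 51.98·0.5607 = 111.9 pbw
LOI: 86.28·0.001000 + 6.386·0.001000 + 173.2·0.003000 + 51.98·0.4393 + 76.02·0.3218 = 47.91 pbw
Net of LOI, the glass mass = 393.9 − 47.91 = 346.0 pbw (= the summed oxide contributions)
oxide / glass × 100 gives the wt %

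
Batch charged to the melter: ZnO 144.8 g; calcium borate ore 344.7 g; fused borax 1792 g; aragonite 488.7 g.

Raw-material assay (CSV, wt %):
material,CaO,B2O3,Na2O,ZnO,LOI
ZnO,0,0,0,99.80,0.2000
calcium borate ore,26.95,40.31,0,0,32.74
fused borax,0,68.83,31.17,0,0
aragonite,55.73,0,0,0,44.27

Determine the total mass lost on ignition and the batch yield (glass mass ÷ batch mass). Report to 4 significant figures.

LOI loss = 329.5 g; glass = 2441 g; yield = 88.11%

Each numeric step keeps full precision in every operation. Values along the way are printed rounded off to 4 significant digits at each printed step — every reported number is rounded only once. All derived quantities are re-derived from the batch weights at 2441 g of glass at exact precision (totals, net glass mass, the four compositions, the yield, LOI), as quoted within the problem or the answer.
Loss on ignition, line by line:
  ZnO: 144.8 × 0.002000 = 0.2896 g
  calcium borate ore: 344.7 × 0.3274 = 112.9 g
  fused borax: 1792 × 0 = 0 g
  aragonite: 488.7 × 0.4427 = 216.3 g
Total LOI = 329.5 g
Glass = batch − LOI = 2770 − 329.5 = 2441 g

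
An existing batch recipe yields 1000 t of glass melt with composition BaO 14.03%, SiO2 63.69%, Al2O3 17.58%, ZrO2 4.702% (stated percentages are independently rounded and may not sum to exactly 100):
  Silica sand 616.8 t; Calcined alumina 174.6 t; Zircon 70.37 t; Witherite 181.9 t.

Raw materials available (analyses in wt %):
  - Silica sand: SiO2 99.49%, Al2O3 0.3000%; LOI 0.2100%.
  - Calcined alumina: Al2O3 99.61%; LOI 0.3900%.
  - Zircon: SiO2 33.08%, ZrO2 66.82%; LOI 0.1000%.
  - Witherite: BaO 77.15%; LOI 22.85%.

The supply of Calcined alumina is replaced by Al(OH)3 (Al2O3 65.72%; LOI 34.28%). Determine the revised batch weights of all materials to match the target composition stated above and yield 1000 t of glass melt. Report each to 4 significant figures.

Revised batch per 1000 t glass melt:
  Silica sand: 616.8 t
  Al(OH)3: 264.7 t
  Zircon: 70.37 t
  Witherite: 181.9 t
Total batch = 1134 t; LOI loss = 133.7 t

Each numeric step runs at exact precision from start to finish — mid-chain values are printed rounded to 4 significant figures between the steps. Every reported result includes exactly one rounding. The derived quantities, including the yield, glass mass, the four compositions, LOI, totals, are re-derived from the batch weights on 1000 t of glass at full precision as written in question or answer.
Per-oxide target masses for 1000 t glass melt:
  BaO: 14.03% × 1000 = 140.3 t
  SiO2: 63.69% × 1000 = 636.9 t
  Al2O3: 17.58% × 1000 = 175.8 t
  ZrO2: 4.702% × 1000 = 47.02 t
Per-oxide balance check using the reported weights, per the basis as stated (each sum matches its target mass given rounding of the digits):
  BaO: 181.9·0.7715 = 140.3 t (target 140.3 t)
  SiO2: 616.8·0.9949 + 70.37·0.3308 = 636.9 t (target 636.9 t)
  Al2O3: 616.8·0.003000 + 264.7·0.6572 = 175.8 t (target 175.8 t)
  ZrO2: 70.37·0.6682 = 47.02 t (target 47.02 t)
The glass-mass cross-check: whole batch net of LOI = 1000 t (oxide target masses add up to 1000 t; the stated basis being 1000 t — a pure rounding effect).
Total batch = Σ batch = 1134 t; LOI removed, Σ of batch·LOI: 133.7 t; as yield: glass ÷ batch → 88.21%.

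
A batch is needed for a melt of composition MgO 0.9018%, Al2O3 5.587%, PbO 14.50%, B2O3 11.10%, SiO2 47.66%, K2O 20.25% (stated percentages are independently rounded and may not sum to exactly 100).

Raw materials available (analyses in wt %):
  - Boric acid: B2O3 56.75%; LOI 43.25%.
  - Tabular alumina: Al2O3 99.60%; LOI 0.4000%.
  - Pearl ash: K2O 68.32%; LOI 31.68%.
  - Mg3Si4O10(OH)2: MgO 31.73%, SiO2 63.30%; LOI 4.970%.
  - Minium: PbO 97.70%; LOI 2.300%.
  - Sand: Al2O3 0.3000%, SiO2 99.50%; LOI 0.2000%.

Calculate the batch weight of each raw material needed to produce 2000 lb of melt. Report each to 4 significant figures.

Batch per 2000 lb melt:
  Boric acid: 391.2 lb
  Tabular alumina: 109.4 lb
  Pearl ash: 592.8 lb
  Mg3Si4O10(OH)2: 56.84 lb
  Minium: 296.8 lb
  Sand: 921.8 lb
Total batch = 2369 lb; LOI loss = 368.9 lb; yield = 84.43%

Mid-chain values are printed rounded to 4 significant digits in the printout. Each numeric step maintains exact precision from start to finish. Every reported figure includes exactly one rounding — all derived quantities (yield, net glass mass, ignition loss, the totals, six oxide percentages) are re-derived starting from the weights per 2000 lb of glass at full precision, as they appear in problem or answer.
Target oxide masses per 2000 lb melt:
  MgO: 0.9018% × 2000 = 18.04 lb
  Al2O3: 5.587% × 2000 = 111.7 lb
  PbO: 14.50% × 2000 = 290.0 lb
  B2O3: 11.10% × 2000 = 222.0 lb
  SiO2: 47.66% × 2000 = 953.2 lb
  K2O: 20.25% × 2000 = 405.0 lb
Per-oxide balance check applying the batch weights above, on the stated basis (sum by sum, the targets are met exact up to rounding of places):
  MgO: 56.84·0.3173 = 18.04 lb (target 18.04 lb)
  Al2O3: 109.4·0.9960 + 921.8·0.003000 = 111.7 lb (target 111.7 lb)
  PbO: 296.8·0.9770 = 290.0 lb (target 290.0 lb)
  B2O3: 391.2·0.5675 = 222.0 lb (target 222.0 lb)
  SiO2: 56.84·0.6330 + 921.8·0.9950 = 953.2 lb (target 953.2 lb)
  K2O: 592.8·0.6832 = 405.0 lb (target 405.0 lb)
The glass-mass cross-check: Σ batch − LOI loss = 2000 lb (targets for the oxides total 2000 lb; stated basis 2000 lb — gaps are rounding artifacts).
Total batch = Σ batch = 2369 lb; LOI loss = Σ batch·LOI = 368.9 lb; as yield: glass ÷ batch → 84.43%.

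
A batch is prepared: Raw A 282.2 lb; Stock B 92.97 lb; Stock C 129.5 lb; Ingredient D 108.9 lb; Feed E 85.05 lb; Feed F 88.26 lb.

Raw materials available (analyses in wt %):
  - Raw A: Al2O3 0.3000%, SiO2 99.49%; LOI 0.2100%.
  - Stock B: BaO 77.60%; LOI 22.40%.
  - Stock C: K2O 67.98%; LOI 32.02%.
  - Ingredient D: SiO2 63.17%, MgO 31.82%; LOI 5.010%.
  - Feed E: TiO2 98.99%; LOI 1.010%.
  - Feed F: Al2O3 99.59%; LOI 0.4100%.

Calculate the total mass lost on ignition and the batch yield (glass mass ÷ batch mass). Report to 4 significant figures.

The whole derivation keeps full float precision at all times — values along the way are displayed rounded off to 4 significant figures when written out. Exactly one rounding is applied to each reported value. All derived quantities, which include LOI, the yield, net glass mass, six oxide percentages, the totals, are recomputed in full float precision, as set out in question or answer, from the batch weights at 717.3 lb of glass.
Material-by-material LOI:
  Raw A: 282.2 × 0.002100 = 0.5926 lb
  Stock B: 92.97 × 0.2240 = 20.83 lb
  Stock C: 129.5 × 0.3202 = 41.47 lb
  Ingredient D: 108.9 × 0.05010 = 5.456 lb
  Feed E: 85.05 × 0.01010 = 0.8590 lb
  Feed F: 88.26 × 0.004100 = 0.3619 lb
Total LOI = 69.56 lb
Glass = batch − LOI = 786.9 − 69.56 = 717.3 lb

LOI loss = 69.56 lb; glass = 717.3 lb; yield = 91.16%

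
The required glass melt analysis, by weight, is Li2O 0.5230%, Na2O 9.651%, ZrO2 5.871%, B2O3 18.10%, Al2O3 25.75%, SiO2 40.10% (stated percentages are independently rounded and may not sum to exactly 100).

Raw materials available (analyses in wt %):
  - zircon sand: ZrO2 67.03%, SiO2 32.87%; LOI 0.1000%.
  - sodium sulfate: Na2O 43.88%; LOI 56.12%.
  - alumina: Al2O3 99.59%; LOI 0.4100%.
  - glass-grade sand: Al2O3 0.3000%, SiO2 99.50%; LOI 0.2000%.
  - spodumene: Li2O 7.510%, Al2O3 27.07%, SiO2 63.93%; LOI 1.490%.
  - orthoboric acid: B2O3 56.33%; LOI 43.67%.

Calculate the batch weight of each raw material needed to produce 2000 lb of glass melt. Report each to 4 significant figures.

Values along the way are shown rounded off to 4 significant figures between the steps; every computation holds exact precision from start to finish. Exactly one rounding goes into every reported value; all derived quantities, which include the six compositions, LOI, yield, net glass mass, totals, are recomputed in full float precision, as set out in question or answer, starting from the weights for 2000 lb of glass.
The oxide mass targets at 2000 lb glass melt:
  Li2O: 0.5230% × 2000 = 10.46 lb
  Na2O: 9.651% × 2000 = 193.0 lb
  ZrO2: 5.871% × 2000 = 117.4 lb
  B2O3: 18.10% × 2000 = 362.0 lb
  Al2O3: 25.75% × 2000 = 515.0 lb
  SiO2: 40.10% × 2000 = 802.0 lb
Verifying the oxide balance per the reported batch figures, against the basis in use (sums match the target masses up to rounding of the answer):
  Li2O: 139.3·0.07510 = 10.46 lb (target 10.46 lb)
  Na2O: 439.9·0.4388 = 193.0 lb (target 193.0 lb)
  ZrO2: 175.2·0.6703 = 117.4 lb (target 117.4 lb)
  B2O3: 642.6·0.5633 = 362.0 lb (target 362.0 lb)
  Al2O3: 477.3·0.9959 + 658.7·0.003000 + 139.3·0.2707 = 515.0 lb (target 515.0 lb)
  SiO2: 175.2·0.3287 + 658.7·0.9950 + 139.3·0.6393 = 802.0 lb (target 802.0 lb)
Glass-mass closure: net batch after ignition = 2000 lb (summing oxide targets gives 2000 lb; versus the stated basis of 2000 lb — gaps are rounding artifacts).
Batch grand total — Σ batch = 2533 lb; loss to ignition Σ batch·LOI = 533.0 lb; the yield ratio, glass ÷ batch: 78.96%.

Batch per 2000 lb glass melt:
  zircon sand: 175.2 lb
  sodium sulfate: 439.9 lb
  alumina: 477.3 lb
  glass-grade sand: 658.7 lb
  spodumene: 139.3 lb
  orthoboric acid: 642.6 lb
Total batch = 2533 lb; LOI loss = 533.0 lb; yield = 78.96%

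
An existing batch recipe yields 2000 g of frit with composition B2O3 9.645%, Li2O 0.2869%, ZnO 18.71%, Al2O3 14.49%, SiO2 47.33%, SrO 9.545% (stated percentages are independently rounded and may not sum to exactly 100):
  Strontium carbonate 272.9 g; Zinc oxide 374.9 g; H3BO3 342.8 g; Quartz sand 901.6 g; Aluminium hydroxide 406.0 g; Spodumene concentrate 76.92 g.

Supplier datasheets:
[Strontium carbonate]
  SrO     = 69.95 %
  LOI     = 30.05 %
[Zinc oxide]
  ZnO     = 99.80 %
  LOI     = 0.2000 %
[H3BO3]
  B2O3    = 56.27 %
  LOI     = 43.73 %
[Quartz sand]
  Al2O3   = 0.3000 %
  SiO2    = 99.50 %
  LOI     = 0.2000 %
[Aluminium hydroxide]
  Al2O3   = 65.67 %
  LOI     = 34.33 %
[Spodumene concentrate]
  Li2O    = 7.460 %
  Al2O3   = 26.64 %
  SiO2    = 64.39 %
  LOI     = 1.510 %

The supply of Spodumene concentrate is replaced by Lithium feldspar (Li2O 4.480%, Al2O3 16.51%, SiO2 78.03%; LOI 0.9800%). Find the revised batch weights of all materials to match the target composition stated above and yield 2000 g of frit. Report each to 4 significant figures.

Revised batch per 2000 g frit:
  Strontium carbonate: 272.9 g
  Zinc oxide: 374.9 g
  H3BO3: 342.8 g
  Quartz sand: 850.9 g
  Aluminium hydroxide: 405.2 g
  Lithium feldspar: 128.1 g
Total batch = 2375 g; LOI loss = 374.7 g

In-progress results are printed (rounded to four significant digits) within the worked lines; full float precision is kept all the way through. Exactly one rounding is applied to each reported number. Derived quantities (the six compositions, ignition loss, the yield, totals, net glass mass) are rebuilt in full precision from the weighed amounts at 2000 g of glass exactly as shown in the problem or answer text.
Oxide-by-oxide targets in 2000 g frit:
  B2O3: 9.645% × 2000 = 192.9 g
  Li2O: 0.2869% × 2000 = 5.738 g
  ZnO: 18.71% × 2000 = 374.2 g
  Al2O3: 14.49% × 2000 = 289.8 g
  SiO2: 47.33% × 2000 = 946.6 g
  SrO: 9.545% × 2000 = 190.9 g
Verifying the oxide balance with the batch weights as given, on the stated basis (sum by sum, the targets are met inside rounding margins):
  B2O3: 342.8·0.5627 = 192.9 g (target 192.9 g)
  Li2O: 128.1·0.04480 = 5.739 g (target 5.738 g)
  ZnO: 374.9·0.9980 = 374.2 g (target 374.2 g)
  Al2O3: 850.9·0.003000 + 405.2·0.6567 + 128.1·0.1651 = 289.8 g (target 289.8 g)
  SiO2: 850.9·0.9950 + 128.1·0.7803 = 946.6 g (target 946.6 g)
  SrO: 272.9·0.6995 = 190.9 g (target 190.9 g)
Glass-mass bookkeeping: batch Σ − ignition loss = 2000 g (the targets, summed, come to 2000 g; with the basis standing at 2000 g — a pure rounding effect).
Adding the batch up: Σ batch = 2375 g; the LOI term Σ batch·LOI equals 374.7 g; yield: glass divided by total = 84.22%.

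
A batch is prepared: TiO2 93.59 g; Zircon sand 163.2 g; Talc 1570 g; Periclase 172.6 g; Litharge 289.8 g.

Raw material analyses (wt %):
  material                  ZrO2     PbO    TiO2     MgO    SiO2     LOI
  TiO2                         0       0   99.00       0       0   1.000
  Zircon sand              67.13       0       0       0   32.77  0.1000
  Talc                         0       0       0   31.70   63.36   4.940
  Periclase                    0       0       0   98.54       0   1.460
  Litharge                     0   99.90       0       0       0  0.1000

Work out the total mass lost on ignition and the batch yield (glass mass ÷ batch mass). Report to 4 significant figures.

LOI loss = 81.47 g; glass = 2208 g; yield = 96.44%

Mid-chain values appear rounded off to 4 significant figures on the page — each numeric step keeps exact precision all the way through. Each reported number receives exactly one rounding — derived quantities (totals, yield, glass mass, five oxide percentages, ignition loss) are rebuilt in full float precision using the weight values for 2208 g of glass as set out in the problem or the answer.
Each material's LOI contribution:
  TiO2: 93.59 × 0.01000 = 0.9359 g
  Zircon sand: 163.2 × 0.001000 = 0.1632 g
  Talc: 1570 × 0.04940 = 77.56 g
  Periclase: 172.6 × 0.01460 = 2.520 g
  Litharge: 289.8 × 0.001000 = 0.2898 g
Total LOI = 81.47 g
Glass = batch − LOI = 2289 − 81.47 = 2208 g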